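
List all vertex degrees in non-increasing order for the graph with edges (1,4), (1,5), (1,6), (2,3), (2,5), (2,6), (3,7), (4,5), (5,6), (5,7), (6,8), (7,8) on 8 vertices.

Step 1: Count edges incident to each vertex:
  deg(1) = 3 (neighbors: 4, 5, 6)
  deg(2) = 3 (neighbors: 3, 5, 6)
  deg(3) = 2 (neighbors: 2, 7)
  deg(4) = 2 (neighbors: 1, 5)
  deg(5) = 5 (neighbors: 1, 2, 4, 6, 7)
  deg(6) = 4 (neighbors: 1, 2, 5, 8)
  deg(7) = 3 (neighbors: 3, 5, 8)
  deg(8) = 2 (neighbors: 6, 7)

Step 2: Sort degrees in non-increasing order:
  Degrees: [3, 3, 2, 2, 5, 4, 3, 2] -> sorted: [5, 4, 3, 3, 3, 2, 2, 2]

Degree sequence: [5, 4, 3, 3, 3, 2, 2, 2]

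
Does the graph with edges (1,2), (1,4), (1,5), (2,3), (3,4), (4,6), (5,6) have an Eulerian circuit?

Step 1: Find the degree of each vertex:
  deg(1) = 3
  deg(2) = 2
  deg(3) = 2
  deg(4) = 3
  deg(5) = 2
  deg(6) = 2

Step 2: Count vertices with odd degree:
  Odd-degree vertices: 1, 4 (2 total)

Step 3: Apply Euler's theorem:
  - Eulerian circuit exists iff graph is connected and all vertices have even degree
  - Eulerian path exists iff graph is connected and has 0 or 2 odd-degree vertices

Graph is connected with exactly 2 odd-degree vertices (1, 4).
Eulerian path exists (starting and ending at the odd-degree vertices), but no Eulerian circuit.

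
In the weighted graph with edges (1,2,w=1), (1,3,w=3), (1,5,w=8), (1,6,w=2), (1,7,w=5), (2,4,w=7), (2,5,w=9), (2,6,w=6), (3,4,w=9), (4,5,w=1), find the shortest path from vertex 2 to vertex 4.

Step 1: Build adjacency list with weights:
  1: 2(w=1), 3(w=3), 5(w=8), 6(w=2), 7(w=5)
  2: 1(w=1), 4(w=7), 5(w=9), 6(w=6)
  3: 1(w=3), 4(w=9)
  4: 2(w=7), 3(w=9), 5(w=1)
  5: 1(w=8), 2(w=9), 4(w=1)
  6: 1(w=2), 2(w=6)
  7: 1(w=5)

Step 2: Apply Dijkstra's algorithm from vertex 2:
  Visit vertex 2 (distance=0)
    Update dist[1] = 1
    Update dist[4] = 7
    Update dist[5] = 9
    Update dist[6] = 6
  Visit vertex 1 (distance=1)
    Update dist[3] = 4
    Update dist[6] = 3
    Update dist[7] = 6
  Visit vertex 6 (distance=3)
  Visit vertex 3 (distance=4)
  Visit vertex 7 (distance=6)
  Visit vertex 4 (distance=7)
    Update dist[5] = 8

Step 3: Shortest path: 2 -> 4
Total weight: 7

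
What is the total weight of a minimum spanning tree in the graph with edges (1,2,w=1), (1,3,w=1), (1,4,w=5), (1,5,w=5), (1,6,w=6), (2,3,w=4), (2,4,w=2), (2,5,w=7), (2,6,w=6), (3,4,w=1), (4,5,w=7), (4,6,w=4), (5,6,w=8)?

Apply Kruskal's algorithm (sort edges by weight, add if no cycle):

Sorted edges by weight:
  (1,2) w=1
  (1,3) w=1
  (3,4) w=1
  (2,4) w=2
  (2,3) w=4
  (4,6) w=4
  (1,5) w=5
  (1,4) w=5
  (1,6) w=6
  (2,6) w=6
  (2,5) w=7
  (4,5) w=7
  (5,6) w=8

Add edge (1,2) w=1 -- no cycle. Running total: 1
Add edge (1,3) w=1 -- no cycle. Running total: 2
Add edge (3,4) w=1 -- no cycle. Running total: 3
Skip edge (2,4) w=2 -- would create cycle
Skip edge (2,3) w=4 -- would create cycle
Add edge (4,6) w=4 -- no cycle. Running total: 7
Add edge (1,5) w=5 -- no cycle. Running total: 12

MST edges: (1,2,w=1), (1,3,w=1), (3,4,w=1), (4,6,w=4), (1,5,w=5)
Total MST weight: 1 + 1 + 1 + 4 + 5 = 12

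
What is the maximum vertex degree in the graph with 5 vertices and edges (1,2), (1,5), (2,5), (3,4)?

Step 1: Count edges incident to each vertex:
  deg(1) = 2 (neighbors: 2, 5)
  deg(2) = 2 (neighbors: 1, 5)
  deg(3) = 1 (neighbors: 4)
  deg(4) = 1 (neighbors: 3)
  deg(5) = 2 (neighbors: 1, 2)

Step 2: Find maximum:
  max(2, 2, 1, 1, 2) = 2 (vertex 1)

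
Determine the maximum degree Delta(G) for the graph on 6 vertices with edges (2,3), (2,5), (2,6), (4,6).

Step 1: Count edges incident to each vertex:
  deg(1) = 0 (neighbors: none)
  deg(2) = 3 (neighbors: 3, 5, 6)
  deg(3) = 1 (neighbors: 2)
  deg(4) = 1 (neighbors: 6)
  deg(5) = 1 (neighbors: 2)
  deg(6) = 2 (neighbors: 2, 4)

Step 2: Find maximum:
  max(0, 3, 1, 1, 1, 2) = 3 (vertex 2)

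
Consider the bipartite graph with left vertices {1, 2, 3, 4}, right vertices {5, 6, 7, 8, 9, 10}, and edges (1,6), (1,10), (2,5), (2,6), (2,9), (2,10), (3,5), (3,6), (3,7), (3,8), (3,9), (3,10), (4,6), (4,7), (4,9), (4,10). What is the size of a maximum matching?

Step 1: List the neighbors of each left vertex:
  1: 6, 10
  2: 5, 6, 9, 10
  3: 5, 6, 7, 8, 9, 10
  4: 6, 7, 9, 10

Step 2: Greedily match left vertices, then look for augmenting paths:
  Match 1 -- 6
  Match 2 -- 5
  Match 3 -- 7
  Match 4 -- 9
  No augmenting path remains.

Step 3: Verify this is maximum:
  Matching size 4 = min(|L|, |R|) = min(4, 6), which is an upper bound, so this matching is maximum.

Maximum matching: {(1,6), (2,5), (3,7), (4,9)}
Size: 4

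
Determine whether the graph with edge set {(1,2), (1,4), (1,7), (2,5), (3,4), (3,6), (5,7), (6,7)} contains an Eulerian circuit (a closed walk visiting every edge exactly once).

Step 1: Find the degree of each vertex:
  deg(1) = 3
  deg(2) = 2
  deg(3) = 2
  deg(4) = 2
  deg(5) = 2
  deg(6) = 2
  deg(7) = 3

Step 2: Count vertices with odd degree:
  Odd-degree vertices: 1, 7 (2 total)

Step 3: Apply Euler's theorem:
  - Eulerian circuit exists iff graph is connected and all vertices have even degree
  - Eulerian path exists iff graph is connected and has 0 or 2 odd-degree vertices

Graph is connected with exactly 2 odd-degree vertices (1, 7).
Eulerian path exists (starting and ending at the odd-degree vertices), but no Eulerian circuit.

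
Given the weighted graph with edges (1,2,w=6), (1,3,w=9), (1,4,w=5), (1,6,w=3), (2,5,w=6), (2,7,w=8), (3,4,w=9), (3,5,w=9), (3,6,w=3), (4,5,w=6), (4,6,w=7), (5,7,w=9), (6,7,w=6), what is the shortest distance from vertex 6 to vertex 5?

Step 1: Build adjacency list with weights:
  1: 2(w=6), 3(w=9), 4(w=5), 6(w=3)
  2: 1(w=6), 5(w=6), 7(w=8)
  3: 1(w=9), 4(w=9), 5(w=9), 6(w=3)
  4: 1(w=5), 3(w=9), 5(w=6), 6(w=7)
  5: 2(w=6), 3(w=9), 4(w=6), 7(w=9)
  6: 1(w=3), 3(w=3), 4(w=7), 7(w=6)
  7: 2(w=8), 5(w=9), 6(w=6)

Step 2: Apply Dijkstra's algorithm from vertex 6:
  Visit vertex 6 (distance=0)
    Update dist[1] = 3
    Update dist[3] = 3
    Update dist[4] = 7
    Update dist[7] = 6
  Visit vertex 1 (distance=3)
    Update dist[2] = 9
  Visit vertex 3 (distance=3)
    Update dist[5] = 12
  Visit vertex 7 (distance=6)
  Visit vertex 4 (distance=7)
  Visit vertex 2 (distance=9)
  Visit vertex 5 (distance=12)

Step 3: Shortest path: 6 -> 3 -> 5
Total weight: 3 + 9 = 12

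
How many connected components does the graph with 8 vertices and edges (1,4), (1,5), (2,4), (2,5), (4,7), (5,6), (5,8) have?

Step 1: Build adjacency list from edges:
  1: 4, 5
  2: 4, 5
  3: (none)
  4: 1, 2, 7
  5: 1, 2, 6, 8
  6: 5
  7: 4
  8: 5

Step 2: Run BFS/DFS from vertex 1:
  Visited: {1, 4, 5, 2, 7, 6, 8}
  Reached 7 of 8 vertices

Step 3: Only 7 of 8 vertices reached. Graph is disconnected.
Connected components: {1, 2, 4, 5, 6, 7, 8}, {3}
Number of connected components: 2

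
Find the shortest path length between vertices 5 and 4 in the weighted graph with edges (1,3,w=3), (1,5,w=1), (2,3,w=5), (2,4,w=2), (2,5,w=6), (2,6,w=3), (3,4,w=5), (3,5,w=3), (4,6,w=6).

Step 1: Build adjacency list with weights:
  1: 3(w=3), 5(w=1)
  2: 3(w=5), 4(w=2), 5(w=6), 6(w=3)
  3: 1(w=3), 2(w=5), 4(w=5), 5(w=3)
  4: 2(w=2), 3(w=5), 6(w=6)
  5: 1(w=1), 2(w=6), 3(w=3)
  6: 2(w=3), 4(w=6)

Step 2: Apply Dijkstra's algorithm from vertex 5:
  Visit vertex 5 (distance=0)
    Update dist[1] = 1
    Update dist[2] = 6
    Update dist[3] = 3
  Visit vertex 1 (distance=1)
  Visit vertex 3 (distance=3)
    Update dist[4] = 8
  Visit vertex 2 (distance=6)
    Update dist[6] = 9
  Visit vertex 4 (distance=8)

Step 3: Shortest path: 5 -> 2 -> 4
Total weight: 6 + 2 = 8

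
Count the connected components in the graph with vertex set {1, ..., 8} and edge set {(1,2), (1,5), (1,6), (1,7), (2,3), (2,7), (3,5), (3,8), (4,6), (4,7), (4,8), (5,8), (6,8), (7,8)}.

Step 1: Build adjacency list from edges:
  1: 2, 5, 6, 7
  2: 1, 3, 7
  3: 2, 5, 8
  4: 6, 7, 8
  5: 1, 3, 8
  6: 1, 4, 8
  7: 1, 2, 4, 8
  8: 3, 4, 5, 6, 7

Step 2: Run BFS/DFS from vertex 1:
  Visited: {1, 2, 5, 6, 7, 3, 8, 4}
  Reached 8 of 8 vertices

Step 3: All 8 vertices reached from vertex 1, so the graph is connected.
Number of connected components: 1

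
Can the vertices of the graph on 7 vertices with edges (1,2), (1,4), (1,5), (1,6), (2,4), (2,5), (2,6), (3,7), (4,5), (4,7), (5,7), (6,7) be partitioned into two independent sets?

Step 1: Attempt 2-coloring using BFS:
  Start at vertex 1, assign color 0
  Color vertex 2 with color 1 (neighbor of 1)
  Color vertex 4 with color 1 (neighbor of 1)
  Color vertex 5 with color 1 (neighbor of 1)
  Color vertex 6 with color 1 (neighbor of 1)

Step 2: Conflict found! Vertices 2 and 4 are adjacent but have the same color.
This means the graph contains an odd cycle.

The graph is NOT bipartite.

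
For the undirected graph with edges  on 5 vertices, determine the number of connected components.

Step 1: Build adjacency list from edges:
  1: (none)
  2: (none)
  3: (none)
  4: (none)
  5: (none)

Step 2: Run BFS/DFS from vertex 1:
  Visited: {1}
  Reached 1 of 5 vertices

Step 3: Only 1 of 5 vertices reached. Graph is disconnected.
Connected components: {1}, {2}, {3}, {4}, {5}
Number of connected components: 5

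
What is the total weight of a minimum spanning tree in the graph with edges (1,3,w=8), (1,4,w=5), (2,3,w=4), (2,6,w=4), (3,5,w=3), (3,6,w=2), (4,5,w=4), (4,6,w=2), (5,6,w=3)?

Apply Kruskal's algorithm (sort edges by weight, add if no cycle):

Sorted edges by weight:
  (3,6) w=2
  (4,6) w=2
  (3,5) w=3
  (5,6) w=3
  (2,6) w=4
  (2,3) w=4
  (4,5) w=4
  (1,4) w=5
  (1,3) w=8

Add edge (3,6) w=2 -- no cycle. Running total: 2
Add edge (4,6) w=2 -- no cycle. Running total: 4
Add edge (3,5) w=3 -- no cycle. Running total: 7
Skip edge (5,6) w=3 -- would create cycle
Add edge (2,6) w=4 -- no cycle. Running total: 11
Skip edge (2,3) w=4 -- would create cycle
Skip edge (4,5) w=4 -- would create cycle
Add edge (1,4) w=5 -- no cycle. Running total: 16

MST edges: (3,6,w=2), (4,6,w=2), (3,5,w=3), (2,6,w=4), (1,4,w=5)
Total MST weight: 2 + 2 + 3 + 4 + 5 = 16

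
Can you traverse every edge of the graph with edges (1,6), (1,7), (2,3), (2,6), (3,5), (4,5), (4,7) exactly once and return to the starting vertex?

Step 1: Find the degree of each vertex:
  deg(1) = 2
  deg(2) = 2
  deg(3) = 2
  deg(4) = 2
  deg(5) = 2
  deg(6) = 2
  deg(7) = 2

Step 2: Count vertices with odd degree:
  All vertices have even degree (0 odd-degree vertices)

Step 3: Apply Euler's theorem:
  - Eulerian circuit exists iff graph is connected and all vertices have even degree
  - Eulerian path exists iff graph is connected and has 0 or 2 odd-degree vertices

Graph is connected with 0 odd-degree vertices.
Both Eulerian circuit and Eulerian path exist.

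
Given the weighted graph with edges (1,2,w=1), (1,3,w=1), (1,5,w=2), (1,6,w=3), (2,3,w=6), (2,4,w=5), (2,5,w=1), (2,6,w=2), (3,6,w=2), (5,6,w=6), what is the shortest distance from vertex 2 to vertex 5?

Step 1: Build adjacency list with weights:
  1: 2(w=1), 3(w=1), 5(w=2), 6(w=3)
  2: 1(w=1), 3(w=6), 4(w=5), 5(w=1), 6(w=2)
  3: 1(w=1), 2(w=6), 6(w=2)
  4: 2(w=5)
  5: 1(w=2), 2(w=1), 6(w=6)
  6: 1(w=3), 2(w=2), 3(w=2), 5(w=6)

Step 2: Apply Dijkstra's algorithm from vertex 2:
  Visit vertex 2 (distance=0)
    Update dist[1] = 1
    Update dist[3] = 6
    Update dist[4] = 5
    Update dist[5] = 1
    Update dist[6] = 2
  Visit vertex 1 (distance=1)
    Update dist[3] = 2
  Visit vertex 5 (distance=1)

Step 3: Shortest path: 2 -> 5
Total weight: 1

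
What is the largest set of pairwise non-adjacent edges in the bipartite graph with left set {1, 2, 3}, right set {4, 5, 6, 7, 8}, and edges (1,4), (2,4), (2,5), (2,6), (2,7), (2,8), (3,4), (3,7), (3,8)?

Step 1: List the neighbors of each left vertex:
  1: 4
  2: 4, 5, 6, 7, 8
  3: 4, 7, 8

Step 2: Greedily match left vertices, then look for augmenting paths:
  Match 1 -- 4
  Match 2 -- 5
  Match 3 -- 7
  No augmenting path remains.

Step 3: Verify this is maximum:
  Matching size 3 = min(|L|, |R|) = min(3, 5), which is an upper bound, so this matching is maximum.

Maximum matching: {(1,4), (2,5), (3,7)}
Size: 3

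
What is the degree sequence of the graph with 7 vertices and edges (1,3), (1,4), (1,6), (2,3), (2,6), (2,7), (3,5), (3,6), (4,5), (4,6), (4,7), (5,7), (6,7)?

Step 1: Count edges incident to each vertex:
  deg(1) = 3 (neighbors: 3, 4, 6)
  deg(2) = 3 (neighbors: 3, 6, 7)
  deg(3) = 4 (neighbors: 1, 2, 5, 6)
  deg(4) = 4 (neighbors: 1, 5, 6, 7)
  deg(5) = 3 (neighbors: 3, 4, 7)
  deg(6) = 5 (neighbors: 1, 2, 3, 4, 7)
  deg(7) = 4 (neighbors: 2, 4, 5, 6)

Step 2: Sort degrees in non-increasing order:
  Degrees: [3, 3, 4, 4, 3, 5, 4] -> sorted: [5, 4, 4, 4, 3, 3, 3]

Degree sequence: [5, 4, 4, 4, 3, 3, 3]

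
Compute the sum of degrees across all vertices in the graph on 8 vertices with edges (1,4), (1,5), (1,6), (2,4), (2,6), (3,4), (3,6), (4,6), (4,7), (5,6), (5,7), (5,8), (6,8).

Step 1: Count edges incident to each vertex:
  deg(1) = 3 (neighbors: 4, 5, 6)
  deg(2) = 2 (neighbors: 4, 6)
  deg(3) = 2 (neighbors: 4, 6)
  deg(4) = 5 (neighbors: 1, 2, 3, 6, 7)
  deg(5) = 4 (neighbors: 1, 6, 7, 8)
  deg(6) = 6 (neighbors: 1, 2, 3, 4, 5, 8)
  deg(7) = 2 (neighbors: 4, 5)
  deg(8) = 2 (neighbors: 5, 6)

Step 2: Sum all degrees:
  3 + 2 + 2 + 5 + 4 + 6 + 2 + 2 = 26

Verification: sum of degrees = 2 * |E| = 2 * 13 = 26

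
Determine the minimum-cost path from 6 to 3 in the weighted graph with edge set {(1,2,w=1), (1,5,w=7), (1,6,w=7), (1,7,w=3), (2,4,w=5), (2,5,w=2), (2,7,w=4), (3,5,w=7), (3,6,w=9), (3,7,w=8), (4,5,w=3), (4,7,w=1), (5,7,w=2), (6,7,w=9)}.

Step 1: Build adjacency list with weights:
  1: 2(w=1), 5(w=7), 6(w=7), 7(w=3)
  2: 1(w=1), 4(w=5), 5(w=2), 7(w=4)
  3: 5(w=7), 6(w=9), 7(w=8)
  4: 2(w=5), 5(w=3), 7(w=1)
  5: 1(w=7), 2(w=2), 3(w=7), 4(w=3), 7(w=2)
  6: 1(w=7), 3(w=9), 7(w=9)
  7: 1(w=3), 2(w=4), 3(w=8), 4(w=1), 5(w=2), 6(w=9)

Step 2: Apply Dijkstra's algorithm from vertex 6:
  Visit vertex 6 (distance=0)
    Update dist[1] = 7
    Update dist[3] = 9
    Update dist[7] = 9
  Visit vertex 1 (distance=7)
    Update dist[2] = 8
    Update dist[5] = 14
  Visit vertex 2 (distance=8)
    Update dist[4] = 13
    Update dist[5] = 10
  Visit vertex 3 (distance=9)

Step 3: Shortest path: 6 -> 3
Total weight: 9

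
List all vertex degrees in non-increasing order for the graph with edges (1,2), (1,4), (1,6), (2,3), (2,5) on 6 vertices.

Step 1: Count edges incident to each vertex:
  deg(1) = 3 (neighbors: 2, 4, 6)
  deg(2) = 3 (neighbors: 1, 3, 5)
  deg(3) = 1 (neighbors: 2)
  deg(4) = 1 (neighbors: 1)
  deg(5) = 1 (neighbors: 2)
  deg(6) = 1 (neighbors: 1)

Step 2: Sort degrees in non-increasing order:
  Degrees: [3, 3, 1, 1, 1, 1] -> sorted: [3, 3, 1, 1, 1, 1]

Degree sequence: [3, 3, 1, 1, 1, 1]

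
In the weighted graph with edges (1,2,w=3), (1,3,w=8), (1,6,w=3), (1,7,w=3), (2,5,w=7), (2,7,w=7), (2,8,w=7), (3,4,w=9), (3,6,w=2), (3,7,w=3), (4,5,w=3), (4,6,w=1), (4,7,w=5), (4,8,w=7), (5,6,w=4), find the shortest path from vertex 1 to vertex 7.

Step 1: Build adjacency list with weights:
  1: 2(w=3), 3(w=8), 6(w=3), 7(w=3)
  2: 1(w=3), 5(w=7), 7(w=7), 8(w=7)
  3: 1(w=8), 4(w=9), 6(w=2), 7(w=3)
  4: 3(w=9), 5(w=3), 6(w=1), 7(w=5), 8(w=7)
  5: 2(w=7), 4(w=3), 6(w=4)
  6: 1(w=3), 3(w=2), 4(w=1), 5(w=4)
  7: 1(w=3), 2(w=7), 3(w=3), 4(w=5)
  8: 2(w=7), 4(w=7)

Step 2: Apply Dijkstra's algorithm from vertex 1:
  Visit vertex 1 (distance=0)
    Update dist[2] = 3
    Update dist[3] = 8
    Update dist[6] = 3
    Update dist[7] = 3
  Visit vertex 2 (distance=3)
    Update dist[5] = 10
    Update dist[8] = 10
  Visit vertex 6 (distance=3)
    Update dist[3] = 5
    Update dist[4] = 4
    Update dist[5] = 7
  Visit vertex 7 (distance=3)

Step 3: Shortest path: 1 -> 7
Total weight: 3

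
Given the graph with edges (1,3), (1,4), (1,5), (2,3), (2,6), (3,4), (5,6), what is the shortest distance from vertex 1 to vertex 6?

Step 1: Build adjacency list:
  1: 3, 4, 5
  2: 3, 6
  3: 1, 2, 4
  4: 1, 3
  5: 1, 6
  6: 2, 5

Step 2: BFS from vertex 1 to find shortest path to 6:
  vertex 3 reached at distance 1
  vertex 4 reached at distance 1
  vertex 5 reached at distance 1
  vertex 2 reached at distance 2
  vertex 6 reached at distance 2

Step 3: Shortest path: 1 -> 5 -> 6
Path length: 2 edges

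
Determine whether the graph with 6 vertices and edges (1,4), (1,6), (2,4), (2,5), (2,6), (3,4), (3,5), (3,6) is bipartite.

Step 1: Attempt 2-coloring using BFS:
  Start at vertex 1, assign color 0
  Color vertex 4 with color 1 (neighbor of 1)
  Color vertex 6 with color 1 (neighbor of 1)
  Color vertex 2 with color 0 (neighbor of 4)
  Color vertex 3 with color 0 (neighbor of 4)
  Color vertex 5 with color 1 (neighbor of 2)

Step 2: 2-coloring succeeded. No conflicts found.
  Set A (color 0): {1, 2, 3}
  Set B (color 1): {4, 5, 6}

The graph is bipartite with partition {1, 2, 3}, {4, 5, 6}.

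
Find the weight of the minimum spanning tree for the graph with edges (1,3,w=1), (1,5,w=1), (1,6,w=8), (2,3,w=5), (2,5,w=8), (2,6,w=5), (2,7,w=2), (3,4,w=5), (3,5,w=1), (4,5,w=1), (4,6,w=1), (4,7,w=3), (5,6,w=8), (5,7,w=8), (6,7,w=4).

Apply Kruskal's algorithm (sort edges by weight, add if no cycle):

Sorted edges by weight:
  (1,5) w=1
  (1,3) w=1
  (3,5) w=1
  (4,5) w=1
  (4,6) w=1
  (2,7) w=2
  (4,7) w=3
  (6,7) w=4
  (2,3) w=5
  (2,6) w=5
  (3,4) w=5
  (1,6) w=8
  (2,5) w=8
  (5,7) w=8
  (5,6) w=8

Add edge (1,5) w=1 -- no cycle. Running total: 1
Add edge (1,3) w=1 -- no cycle. Running total: 2
Skip edge (3,5) w=1 -- would create cycle
Add edge (4,5) w=1 -- no cycle. Running total: 3
Add edge (4,6) w=1 -- no cycle. Running total: 4
Add edge (2,7) w=2 -- no cycle. Running total: 6
Add edge (4,7) w=3 -- no cycle. Running total: 9

MST edges: (1,5,w=1), (1,3,w=1), (4,5,w=1), (4,6,w=1), (2,7,w=2), (4,7,w=3)
Total MST weight: 1 + 1 + 1 + 1 + 2 + 3 = 9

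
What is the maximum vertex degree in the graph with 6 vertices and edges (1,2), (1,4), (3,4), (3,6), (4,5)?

Step 1: Count edges incident to each vertex:
  deg(1) = 2 (neighbors: 2, 4)
  deg(2) = 1 (neighbors: 1)
  deg(3) = 2 (neighbors: 4, 6)
  deg(4) = 3 (neighbors: 1, 3, 5)
  deg(5) = 1 (neighbors: 4)
  deg(6) = 1 (neighbors: 3)

Step 2: Find maximum:
  max(2, 1, 2, 3, 1, 1) = 3 (vertex 4)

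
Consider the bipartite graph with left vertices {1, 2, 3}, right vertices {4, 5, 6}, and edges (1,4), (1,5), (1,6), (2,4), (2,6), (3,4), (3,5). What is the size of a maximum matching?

Step 1: List the neighbors of each left vertex:
  1: 4, 5, 6
  2: 4, 6
  3: 4, 5

Step 2: Greedily match left vertices, then look for augmenting paths:
  Match 1 -- 4
  Match 2 -- 6
  Match 3 -- 5
  No augmenting path remains.

Step 3: Verify this is maximum:
  Matching size 3 = min(|L|, |R|) = min(3, 3), which is an upper bound, so this matching is maximum.

Maximum matching: {(1,4), (2,6), (3,5)}
Size: 3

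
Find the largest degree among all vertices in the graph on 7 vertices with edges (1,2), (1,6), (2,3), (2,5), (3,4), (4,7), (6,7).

Step 1: Count edges incident to each vertex:
  deg(1) = 2 (neighbors: 2, 6)
  deg(2) = 3 (neighbors: 1, 3, 5)
  deg(3) = 2 (neighbors: 2, 4)
  deg(4) = 2 (neighbors: 3, 7)
  deg(5) = 1 (neighbors: 2)
  deg(6) = 2 (neighbors: 1, 7)
  deg(7) = 2 (neighbors: 4, 6)

Step 2: Find maximum:
  max(2, 3, 2, 2, 1, 2, 2) = 3 (vertex 2)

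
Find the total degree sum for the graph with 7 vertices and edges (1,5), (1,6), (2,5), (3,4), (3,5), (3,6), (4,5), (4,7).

Step 1: Count edges incident to each vertex:
  deg(1) = 2 (neighbors: 5, 6)
  deg(2) = 1 (neighbors: 5)
  deg(3) = 3 (neighbors: 4, 5, 6)
  deg(4) = 3 (neighbors: 3, 5, 7)
  deg(5) = 4 (neighbors: 1, 2, 3, 4)
  deg(6) = 2 (neighbors: 1, 3)
  deg(7) = 1 (neighbors: 4)

Step 2: Sum all degrees:
  2 + 1 + 3 + 3 + 4 + 2 + 1 = 16

Verification: sum of degrees = 2 * |E| = 2 * 8 = 16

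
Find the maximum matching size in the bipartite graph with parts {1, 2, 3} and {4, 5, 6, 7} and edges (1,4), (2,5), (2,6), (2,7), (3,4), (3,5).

Step 1: List the neighbors of each left vertex:
  1: 4
  2: 5, 6, 7
  3: 4, 5

Step 2: Greedily match left vertices, then look for augmenting paths:
  Match 1 -- 4
  Match 2 -- 6
  Match 3 -- 5
  No augmenting path remains.

Step 3: Verify this is maximum:
  Matching size 3 = min(|L|, |R|) = min(3, 4), which is an upper bound, so this matching is maximum.

Maximum matching: {(1,4), (2,6), (3,5)}
Size: 3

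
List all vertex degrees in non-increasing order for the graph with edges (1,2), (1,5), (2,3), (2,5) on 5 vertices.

Step 1: Count edges incident to each vertex:
  deg(1) = 2 (neighbors: 2, 5)
  deg(2) = 3 (neighbors: 1, 3, 5)
  deg(3) = 1 (neighbors: 2)
  deg(4) = 0 (neighbors: none)
  deg(5) = 2 (neighbors: 1, 2)

Step 2: Sort degrees in non-increasing order:
  Degrees: [2, 3, 1, 0, 2] -> sorted: [3, 2, 2, 1, 0]

Degree sequence: [3, 2, 2, 1, 0]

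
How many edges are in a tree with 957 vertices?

A tree on n vertices always has exactly n - 1 edges.
For n = 957: edges = 957 - 1 = 956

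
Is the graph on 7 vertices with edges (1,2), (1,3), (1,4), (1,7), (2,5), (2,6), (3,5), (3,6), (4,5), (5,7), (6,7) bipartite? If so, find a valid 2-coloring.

Step 1: Attempt 2-coloring using BFS:
  Start at vertex 1, assign color 0
  Color vertex 2 with color 1 (neighbor of 1)
  Color vertex 3 with color 1 (neighbor of 1)
  Color vertex 4 with color 1 (neighbor of 1)
  Color vertex 7 with color 1 (neighbor of 1)
  Color vertex 5 with color 0 (neighbor of 2)
  Color vertex 6 with color 0 (neighbor of 2)

Step 2: 2-coloring succeeded. No conflicts found.
  Set A (color 0): {1, 5, 6}
  Set B (color 1): {2, 3, 4, 7}

The graph is bipartite with partition {1, 5, 6}, {2, 3, 4, 7}.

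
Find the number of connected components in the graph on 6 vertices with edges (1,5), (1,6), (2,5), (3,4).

Step 1: Build adjacency list from edges:
  1: 5, 6
  2: 5
  3: 4
  4: 3
  5: 1, 2
  6: 1

Step 2: Run BFS/DFS from vertex 1:
  Visited: {1, 5, 6, 2}
  Reached 4 of 6 vertices

Step 3: Only 4 of 6 vertices reached. Graph is disconnected.
Connected components: {1, 2, 5, 6}, {3, 4}
Number of connected components: 2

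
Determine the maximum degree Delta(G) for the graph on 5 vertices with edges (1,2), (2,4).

Step 1: Count edges incident to each vertex:
  deg(1) = 1 (neighbors: 2)
  deg(2) = 2 (neighbors: 1, 4)
  deg(3) = 0 (neighbors: none)
  deg(4) = 1 (neighbors: 2)
  deg(5) = 0 (neighbors: none)

Step 2: Find maximum:
  max(1, 2, 0, 1, 0) = 2 (vertex 2)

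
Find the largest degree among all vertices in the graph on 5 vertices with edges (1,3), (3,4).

Step 1: Count edges incident to each vertex:
  deg(1) = 1 (neighbors: 3)
  deg(2) = 0 (neighbors: none)
  deg(3) = 2 (neighbors: 1, 4)
  deg(4) = 1 (neighbors: 3)
  deg(5) = 0 (neighbors: none)

Step 2: Find maximum:
  max(1, 0, 2, 1, 0) = 2 (vertex 3)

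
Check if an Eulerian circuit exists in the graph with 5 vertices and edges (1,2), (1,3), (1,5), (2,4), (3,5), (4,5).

Step 1: Find the degree of each vertex:
  deg(1) = 3
  deg(2) = 2
  deg(3) = 2
  deg(4) = 2
  deg(5) = 3

Step 2: Count vertices with odd degree:
  Odd-degree vertices: 1, 5 (2 total)

Step 3: Apply Euler's theorem:
  - Eulerian circuit exists iff graph is connected and all vertices have even degree
  - Eulerian path exists iff graph is connected and has 0 or 2 odd-degree vertices

Graph is connected with exactly 2 odd-degree vertices (1, 5).
Eulerian path exists (starting and ending at the odd-degree vertices), but no Eulerian circuit.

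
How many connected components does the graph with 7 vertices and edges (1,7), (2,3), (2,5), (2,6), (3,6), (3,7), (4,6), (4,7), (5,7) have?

Step 1: Build adjacency list from edges:
  1: 7
  2: 3, 5, 6
  3: 2, 6, 7
  4: 6, 7
  5: 2, 7
  6: 2, 3, 4
  7: 1, 3, 4, 5

Step 2: Run BFS/DFS from vertex 1:
  Visited: {1, 7, 3, 4, 5, 2, 6}
  Reached 7 of 7 vertices

Step 3: All 7 vertices reached from vertex 1, so the graph is connected.
Number of connected components: 1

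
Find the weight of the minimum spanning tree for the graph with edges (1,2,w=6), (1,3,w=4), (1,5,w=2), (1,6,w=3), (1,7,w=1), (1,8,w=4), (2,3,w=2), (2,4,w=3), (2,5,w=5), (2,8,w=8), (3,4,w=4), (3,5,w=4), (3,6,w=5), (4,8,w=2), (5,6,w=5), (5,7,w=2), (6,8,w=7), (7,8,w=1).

Apply Kruskal's algorithm (sort edges by weight, add if no cycle):

Sorted edges by weight:
  (1,7) w=1
  (7,8) w=1
  (1,5) w=2
  (2,3) w=2
  (4,8) w=2
  (5,7) w=2
  (1,6) w=3
  (2,4) w=3
  (1,3) w=4
  (1,8) w=4
  (3,5) w=4
  (3,4) w=4
  (2,5) w=5
  (3,6) w=5
  (5,6) w=5
  (1,2) w=6
  (6,8) w=7
  (2,8) w=8

Add edge (1,7) w=1 -- no cycle. Running total: 1
Add edge (7,8) w=1 -- no cycle. Running total: 2
Add edge (1,5) w=2 -- no cycle. Running total: 4
Add edge (2,3) w=2 -- no cycle. Running total: 6
Add edge (4,8) w=2 -- no cycle. Running total: 8
Skip edge (5,7) w=2 -- would create cycle
Add edge (1,6) w=3 -- no cycle. Running total: 11
Add edge (2,4) w=3 -- no cycle. Running total: 14

MST edges: (1,7,w=1), (7,8,w=1), (1,5,w=2), (2,3,w=2), (4,8,w=2), (1,6,w=3), (2,4,w=3)
Total MST weight: 1 + 1 + 2 + 2 + 2 + 3 + 3 = 14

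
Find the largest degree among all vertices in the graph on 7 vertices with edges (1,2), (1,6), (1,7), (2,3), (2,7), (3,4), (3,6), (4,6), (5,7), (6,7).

Step 1: Count edges incident to each vertex:
  deg(1) = 3 (neighbors: 2, 6, 7)
  deg(2) = 3 (neighbors: 1, 3, 7)
  deg(3) = 3 (neighbors: 2, 4, 6)
  deg(4) = 2 (neighbors: 3, 6)
  deg(5) = 1 (neighbors: 7)
  deg(6) = 4 (neighbors: 1, 3, 4, 7)
  deg(7) = 4 (neighbors: 1, 2, 5, 6)

Step 2: Find maximum:
  max(3, 3, 3, 2, 1, 4, 4) = 4 (vertex 6)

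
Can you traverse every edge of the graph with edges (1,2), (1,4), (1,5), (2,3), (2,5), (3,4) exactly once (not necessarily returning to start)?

Step 1: Find the degree of each vertex:
  deg(1) = 3
  deg(2) = 3
  deg(3) = 2
  deg(4) = 2
  deg(5) = 2

Step 2: Count vertices with odd degree:
  Odd-degree vertices: 1, 2 (2 total)

Step 3: Apply Euler's theorem:
  - Eulerian circuit exists iff graph is connected and all vertices have even degree
  - Eulerian path exists iff graph is connected and has 0 or 2 odd-degree vertices

Graph is connected with exactly 2 odd-degree vertices (1, 2).
Eulerian path exists (starting and ending at the odd-degree vertices), but no Eulerian circuit.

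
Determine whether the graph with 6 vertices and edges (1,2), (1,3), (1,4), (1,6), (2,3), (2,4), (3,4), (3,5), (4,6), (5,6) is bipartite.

Step 1: Attempt 2-coloring using BFS:
  Start at vertex 1, assign color 0
  Color vertex 2 with color 1 (neighbor of 1)
  Color vertex 3 with color 1 (neighbor of 1)
  Color vertex 4 with color 1 (neighbor of 1)
  Color vertex 6 with color 1 (neighbor of 1)

Step 2: Conflict found! Vertices 2 and 3 are adjacent but have the same color.
This means the graph contains an odd cycle.

The graph is NOT bipartite.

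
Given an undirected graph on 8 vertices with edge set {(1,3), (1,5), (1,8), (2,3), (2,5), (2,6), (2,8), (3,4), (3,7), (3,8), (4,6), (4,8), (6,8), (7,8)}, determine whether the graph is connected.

Step 1: Build adjacency list from edges:
  1: 3, 5, 8
  2: 3, 5, 6, 8
  3: 1, 2, 4, 7, 8
  4: 3, 6, 8
  5: 1, 2
  6: 2, 4, 8
  7: 3, 8
  8: 1, 2, 3, 4, 6, 7

Step 2: Run BFS/DFS from vertex 1:
  Visited: {1, 3, 5, 8, 2, 4, 7, 6}
  Reached 8 of 8 vertices

Step 3: All 8 vertices reached from vertex 1, so the graph is connected.
Answer: Yes, the graph is connected.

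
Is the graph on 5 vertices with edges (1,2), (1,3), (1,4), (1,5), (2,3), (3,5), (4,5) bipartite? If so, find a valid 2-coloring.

Step 1: Attempt 2-coloring using BFS:
  Start at vertex 1, assign color 0
  Color vertex 2 with color 1 (neighbor of 1)
  Color vertex 3 with color 1 (neighbor of 1)
  Color vertex 4 with color 1 (neighbor of 1)
  Color vertex 5 with color 1 (neighbor of 1)

Step 2: Conflict found! Vertices 2 and 3 are adjacent but have the same color.
This means the graph contains an odd cycle.

The graph is NOT bipartite.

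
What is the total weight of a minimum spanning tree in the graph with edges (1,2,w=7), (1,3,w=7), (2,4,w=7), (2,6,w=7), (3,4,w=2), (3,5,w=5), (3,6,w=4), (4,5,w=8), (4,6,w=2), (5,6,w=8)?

Apply Kruskal's algorithm (sort edges by weight, add if no cycle):

Sorted edges by weight:
  (3,4) w=2
  (4,6) w=2
  (3,6) w=4
  (3,5) w=5
  (1,3) w=7
  (1,2) w=7
  (2,6) w=7
  (2,4) w=7
  (4,5) w=8
  (5,6) w=8

Add edge (3,4) w=2 -- no cycle. Running total: 2
Add edge (4,6) w=2 -- no cycle. Running total: 4
Skip edge (3,6) w=4 -- would create cycle
Add edge (3,5) w=5 -- no cycle. Running total: 9
Add edge (1,3) w=7 -- no cycle. Running total: 16
Add edge (1,2) w=7 -- no cycle. Running total: 23

MST edges: (3,4,w=2), (4,6,w=2), (3,5,w=5), (1,3,w=7), (1,2,w=7)
Total MST weight: 2 + 2 + 5 + 7 + 7 = 23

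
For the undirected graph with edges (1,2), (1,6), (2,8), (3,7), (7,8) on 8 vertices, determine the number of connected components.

Step 1: Build adjacency list from edges:
  1: 2, 6
  2: 1, 8
  3: 7
  4: (none)
  5: (none)
  6: 1
  7: 3, 8
  8: 2, 7

Step 2: Run BFS/DFS from vertex 1:
  Visited: {1, 2, 6, 8, 7, 3}
  Reached 6 of 8 vertices

Step 3: Only 6 of 8 vertices reached. Graph is disconnected.
Connected components: {1, 2, 3, 6, 7, 8}, {4}, {5}
Number of connected components: 3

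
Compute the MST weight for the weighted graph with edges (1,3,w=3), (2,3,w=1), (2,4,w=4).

Apply Kruskal's algorithm (sort edges by weight, add if no cycle):

Sorted edges by weight:
  (2,3) w=1
  (1,3) w=3
  (2,4) w=4

Add edge (2,3) w=1 -- no cycle. Running total: 1
Add edge (1,3) w=3 -- no cycle. Running total: 4
Add edge (2,4) w=4 -- no cycle. Running total: 8

MST edges: (2,3,w=1), (1,3,w=3), (2,4,w=4)
Total MST weight: 1 + 3 + 4 = 8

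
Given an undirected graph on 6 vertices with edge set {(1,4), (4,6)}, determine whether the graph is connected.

Step 1: Build adjacency list from edges:
  1: 4
  2: (none)
  3: (none)
  4: 1, 6
  5: (none)
  6: 4

Step 2: Run BFS/DFS from vertex 1:
  Visited: {1, 4, 6}
  Reached 3 of 6 vertices

Step 3: Only 3 of 6 vertices reached. Graph is disconnected.
Connected components: {1, 4, 6}, {2}, {3}, {5}
Answer: No, the graph is not connected (4 components).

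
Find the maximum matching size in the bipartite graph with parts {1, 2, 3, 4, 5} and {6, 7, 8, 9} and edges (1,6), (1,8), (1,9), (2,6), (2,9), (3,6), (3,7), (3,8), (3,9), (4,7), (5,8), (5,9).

Step 1: List the neighbors of each left vertex:
  1: 6, 8, 9
  2: 6, 9
  3: 6, 7, 8, 9
  4: 7
  5: 8, 9

Step 2: Greedily match left vertices, then look for augmenting paths:
  Match 1 -- 6
  Match 2 -- 9
  Match 3 -- 7
  Match 5 -- 8
  No augmenting path remains.

Step 3: Verify this is maximum:
  Matching size 4 = min(|L|, |R|) = min(5, 4), which is an upper bound, so this matching is maximum.

Maximum matching: {(1,6), (2,9), (3,7), (5,8)}
Size: 4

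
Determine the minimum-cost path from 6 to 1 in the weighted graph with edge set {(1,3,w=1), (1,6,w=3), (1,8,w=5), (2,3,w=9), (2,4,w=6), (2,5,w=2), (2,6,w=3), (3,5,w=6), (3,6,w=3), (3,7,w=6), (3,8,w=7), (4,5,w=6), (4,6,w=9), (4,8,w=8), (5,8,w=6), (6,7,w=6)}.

Step 1: Build adjacency list with weights:
  1: 3(w=1), 6(w=3), 8(w=5)
  2: 3(w=9), 4(w=6), 5(w=2), 6(w=3)
  3: 1(w=1), 2(w=9), 5(w=6), 6(w=3), 7(w=6), 8(w=7)
  4: 2(w=6), 5(w=6), 6(w=9), 8(w=8)
  5: 2(w=2), 3(w=6), 4(w=6), 8(w=6)
  6: 1(w=3), 2(w=3), 3(w=3), 4(w=9), 7(w=6)
  7: 3(w=6), 6(w=6)
  8: 1(w=5), 3(w=7), 4(w=8), 5(w=6)

Step 2: Apply Dijkstra's algorithm from vertex 6:
  Visit vertex 6 (distance=0)
    Update dist[1] = 3
    Update dist[2] = 3
    Update dist[3] = 3
    Update dist[4] = 9
    Update dist[7] = 6
  Visit vertex 1 (distance=3)
    Update dist[8] = 8

Step 3: Shortest path: 6 -> 1
Total weight: 3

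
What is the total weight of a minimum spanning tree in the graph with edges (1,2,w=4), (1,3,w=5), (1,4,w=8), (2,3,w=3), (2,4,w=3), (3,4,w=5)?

Apply Kruskal's algorithm (sort edges by weight, add if no cycle):

Sorted edges by weight:
  (2,4) w=3
  (2,3) w=3
  (1,2) w=4
  (1,3) w=5
  (3,4) w=5
  (1,4) w=8

Add edge (2,4) w=3 -- no cycle. Running total: 3
Add edge (2,3) w=3 -- no cycle. Running total: 6
Add edge (1,2) w=4 -- no cycle. Running total: 10

MST edges: (2,4,w=3), (2,3,w=3), (1,2,w=4)
Total MST weight: 3 + 3 + 4 = 10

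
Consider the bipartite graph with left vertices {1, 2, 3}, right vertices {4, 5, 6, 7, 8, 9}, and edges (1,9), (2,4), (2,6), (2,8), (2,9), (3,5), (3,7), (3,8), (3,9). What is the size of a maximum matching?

Step 1: List the neighbors of each left vertex:
  1: 9
  2: 4, 6, 8, 9
  3: 5, 7, 8, 9

Step 2: Greedily match left vertices, then look for augmenting paths:
  Match 1 -- 9
  Match 2 -- 4
  Match 3 -- 5
  No augmenting path remains.

Step 3: Verify this is maximum:
  Matching size 3 = min(|L|, |R|) = min(3, 6), which is an upper bound, so this matching is maximum.

Maximum matching: {(1,9), (2,4), (3,5)}
Size: 3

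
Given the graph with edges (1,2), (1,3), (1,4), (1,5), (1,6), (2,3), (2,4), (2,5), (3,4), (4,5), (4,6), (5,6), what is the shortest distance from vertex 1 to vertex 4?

Step 1: Build adjacency list:
  1: 2, 3, 4, 5, 6
  2: 1, 3, 4, 5
  3: 1, 2, 4
  4: 1, 2, 3, 5, 6
  5: 1, 2, 4, 6
  6: 1, 4, 5

Step 2: BFS from vertex 1 to find shortest path to 4:
  vertex 2 reached at distance 1
  vertex 3 reached at distance 1
  vertex 4 reached at distance 1

Step 3: Shortest path: 1 -> 4
Path length: 1 edge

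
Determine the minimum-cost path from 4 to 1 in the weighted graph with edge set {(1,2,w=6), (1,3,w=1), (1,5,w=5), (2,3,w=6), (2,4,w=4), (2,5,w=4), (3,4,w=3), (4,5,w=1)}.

Step 1: Build adjacency list with weights:
  1: 2(w=6), 3(w=1), 5(w=5)
  2: 1(w=6), 3(w=6), 4(w=4), 5(w=4)
  3: 1(w=1), 2(w=6), 4(w=3)
  4: 2(w=4), 3(w=3), 5(w=1)
  5: 1(w=5), 2(w=4), 4(w=1)

Step 2: Apply Dijkstra's algorithm from vertex 4:
  Visit vertex 4 (distance=0)
    Update dist[2] = 4
    Update dist[3] = 3
    Update dist[5] = 1
  Visit vertex 5 (distance=1)
    Update dist[1] = 6
  Visit vertex 3 (distance=3)
    Update dist[1] = 4
  Visit vertex 1 (distance=4)

Step 3: Shortest path: 4 -> 3 -> 1
Total weight: 3 + 1 = 4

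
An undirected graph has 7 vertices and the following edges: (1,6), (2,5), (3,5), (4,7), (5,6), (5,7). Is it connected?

Step 1: Build adjacency list from edges:
  1: 6
  2: 5
  3: 5
  4: 7
  5: 2, 3, 6, 7
  6: 1, 5
  7: 4, 5

Step 2: Run BFS/DFS from vertex 1:
  Visited: {1, 6, 5, 2, 3, 7, 4}
  Reached 7 of 7 vertices

Step 3: All 7 vertices reached from vertex 1, so the graph is connected.
Answer: Yes, the graph is connected.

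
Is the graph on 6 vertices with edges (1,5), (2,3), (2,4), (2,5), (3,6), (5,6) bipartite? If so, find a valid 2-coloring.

Step 1: Attempt 2-coloring using BFS:
  Start at vertex 1, assign color 0
  Color vertex 5 with color 1 (neighbor of 1)
  Color vertex 2 with color 0 (neighbor of 5)
  Color vertex 6 with color 0 (neighbor of 5)
  Color vertex 3 with color 1 (neighbor of 2)
  Color vertex 4 with color 1 (neighbor of 2)

Step 2: 2-coloring succeeded. No conflicts found.
  Set A (color 0): {1, 2, 6}
  Set B (color 1): {3, 4, 5}

The graph is bipartite with partition {1, 2, 6}, {3, 4, 5}.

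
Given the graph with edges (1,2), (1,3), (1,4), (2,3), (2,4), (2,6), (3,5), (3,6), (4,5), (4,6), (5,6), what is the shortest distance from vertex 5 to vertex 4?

Step 1: Build adjacency list:
  1: 2, 3, 4
  2: 1, 3, 4, 6
  3: 1, 2, 5, 6
  4: 1, 2, 5, 6
  5: 3, 4, 6
  6: 2, 3, 4, 5

Step 2: BFS from vertex 5 to find shortest path to 4:
  vertex 3 reached at distance 1
  vertex 4 reached at distance 1

Step 3: Shortest path: 5 -> 4
Path length: 1 edge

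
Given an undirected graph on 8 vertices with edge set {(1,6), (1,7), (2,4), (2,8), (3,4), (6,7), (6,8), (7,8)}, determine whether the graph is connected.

Step 1: Build adjacency list from edges:
  1: 6, 7
  2: 4, 8
  3: 4
  4: 2, 3
  5: (none)
  6: 1, 7, 8
  7: 1, 6, 8
  8: 2, 6, 7

Step 2: Run BFS/DFS from vertex 1:
  Visited: {1, 6, 7, 8, 2, 4, 3}
  Reached 7 of 8 vertices

Step 3: Only 7 of 8 vertices reached. Graph is disconnected.
Connected components: {1, 2, 3, 4, 6, 7, 8}, {5}
Answer: No, the graph is not connected (2 components).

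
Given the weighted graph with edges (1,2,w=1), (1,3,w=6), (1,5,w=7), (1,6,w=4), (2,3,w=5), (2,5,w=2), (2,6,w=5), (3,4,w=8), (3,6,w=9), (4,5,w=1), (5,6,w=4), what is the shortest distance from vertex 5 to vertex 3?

Step 1: Build adjacency list with weights:
  1: 2(w=1), 3(w=6), 5(w=7), 6(w=4)
  2: 1(w=1), 3(w=5), 5(w=2), 6(w=5)
  3: 1(w=6), 2(w=5), 4(w=8), 6(w=9)
  4: 3(w=8), 5(w=1)
  5: 1(w=7), 2(w=2), 4(w=1), 6(w=4)
  6: 1(w=4), 2(w=5), 3(w=9), 5(w=4)

Step 2: Apply Dijkstra's algorithm from vertex 5:
  Visit vertex 5 (distance=0)
    Update dist[1] = 7
    Update dist[2] = 2
    Update dist[4] = 1
    Update dist[6] = 4
  Visit vertex 4 (distance=1)
    Update dist[3] = 9
  Visit vertex 2 (distance=2)
    Update dist[1] = 3
    Update dist[3] = 7
  Visit vertex 1 (distance=3)
  Visit vertex 6 (distance=4)
  Visit vertex 3 (distance=7)

Step 3: Shortest path: 5 -> 2 -> 3
Total weight: 2 + 5 = 7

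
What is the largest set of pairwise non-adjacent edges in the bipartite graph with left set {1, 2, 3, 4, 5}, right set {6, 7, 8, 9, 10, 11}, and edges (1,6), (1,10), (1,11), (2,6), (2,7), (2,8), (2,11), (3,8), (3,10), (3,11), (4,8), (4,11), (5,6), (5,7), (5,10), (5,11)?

Step 1: List the neighbors of each left vertex:
  1: 6, 10, 11
  2: 6, 7, 8, 11
  3: 8, 10, 11
  4: 8, 11
  5: 6, 7, 10, 11

Step 2: Greedily match left vertices, then look for augmenting paths:
  Match 1 -- 6
  Match 2 -- 7
  Match 3 -- 8
  Match 4 -- 11
  Match 5 -- 10
  No augmenting path remains.

Step 3: Verify this is maximum:
  Matching size 5 = min(|L|, |R|) = min(5, 6), which is an upper bound, so this matching is maximum.

Maximum matching: {(1,6), (2,7), (3,8), (4,11), (5,10)}
Size: 5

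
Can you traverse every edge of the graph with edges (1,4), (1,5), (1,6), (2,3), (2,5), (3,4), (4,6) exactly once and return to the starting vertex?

Step 1: Find the degree of each vertex:
  deg(1) = 3
  deg(2) = 2
  deg(3) = 2
  deg(4) = 3
  deg(5) = 2
  deg(6) = 2

Step 2: Count vertices with odd degree:
  Odd-degree vertices: 1, 4 (2 total)

Step 3: Apply Euler's theorem:
  - Eulerian circuit exists iff graph is connected and all vertices have even degree
  - Eulerian path exists iff graph is connected and has 0 or 2 odd-degree vertices

Graph is connected with exactly 2 odd-degree vertices (1, 4).
Eulerian path exists (starting and ending at the odd-degree vertices), but no Eulerian circuit.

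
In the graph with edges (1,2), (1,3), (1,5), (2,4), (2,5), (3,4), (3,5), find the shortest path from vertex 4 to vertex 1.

Step 1: Build adjacency list:
  1: 2, 3, 5
  2: 1, 4, 5
  3: 1, 4, 5
  4: 2, 3
  5: 1, 2, 3

Step 2: BFS from vertex 4 to find shortest path to 1:
  vertex 2 reached at distance 1
  vertex 3 reached at distance 1
  vertex 1 reached at distance 2

Step 3: Shortest path: 4 -> 2 -> 1
Path length: 2 edges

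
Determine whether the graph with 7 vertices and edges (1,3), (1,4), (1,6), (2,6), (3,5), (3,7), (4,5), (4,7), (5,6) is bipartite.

Step 1: Attempt 2-coloring using BFS:
  Start at vertex 1, assign color 0
  Color vertex 3 with color 1 (neighbor of 1)
  Color vertex 4 with color 1 (neighbor of 1)
  Color vertex 6 with color 1 (neighbor of 1)
  Color vertex 5 with color 0 (neighbor of 3)
  Color vertex 7 with color 0 (neighbor of 3)
  Color vertex 2 with color 0 (neighbor of 6)

Step 2: 2-coloring succeeded. No conflicts found.
  Set A (color 0): {1, 2, 5, 7}
  Set B (color 1): {3, 4, 6}

The graph is bipartite with partition {1, 2, 5, 7}, {3, 4, 6}.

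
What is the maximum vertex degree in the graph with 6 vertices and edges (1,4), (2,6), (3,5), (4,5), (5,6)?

Step 1: Count edges incident to each vertex:
  deg(1) = 1 (neighbors: 4)
  deg(2) = 1 (neighbors: 6)
  deg(3) = 1 (neighbors: 5)
  deg(4) = 2 (neighbors: 1, 5)
  deg(5) = 3 (neighbors: 3, 4, 6)
  deg(6) = 2 (neighbors: 2, 5)

Step 2: Find maximum:
  max(1, 1, 1, 2, 3, 2) = 3 (vertex 5)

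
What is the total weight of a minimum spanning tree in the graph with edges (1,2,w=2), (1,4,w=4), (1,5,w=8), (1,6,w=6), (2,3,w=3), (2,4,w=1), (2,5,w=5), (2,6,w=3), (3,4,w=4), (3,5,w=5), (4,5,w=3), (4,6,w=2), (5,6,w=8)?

Apply Kruskal's algorithm (sort edges by weight, add if no cycle):

Sorted edges by weight:
  (2,4) w=1
  (1,2) w=2
  (4,6) w=2
  (2,3) w=3
  (2,6) w=3
  (4,5) w=3
  (1,4) w=4
  (3,4) w=4
  (2,5) w=5
  (3,5) w=5
  (1,6) w=6
  (1,5) w=8
  (5,6) w=8

Add edge (2,4) w=1 -- no cycle. Running total: 1
Add edge (1,2) w=2 -- no cycle. Running total: 3
Add edge (4,6) w=2 -- no cycle. Running total: 5
Add edge (2,3) w=3 -- no cycle. Running total: 8
Skip edge (2,6) w=3 -- would create cycle
Add edge (4,5) w=3 -- no cycle. Running total: 11

MST edges: (2,4,w=1), (1,2,w=2), (4,6,w=2), (2,3,w=3), (4,5,w=3)
Total MST weight: 1 + 2 + 2 + 3 + 3 = 11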